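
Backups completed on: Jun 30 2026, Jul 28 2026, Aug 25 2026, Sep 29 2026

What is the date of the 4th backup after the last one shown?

Jan 26 2027

All Tuesdays; the gaps (28, 28, 35) vary with month length.
This is the last Tuesday of each month.
October 2026 ends with Tuesday Oct 27 2026.
Last Tuesday of November 2026: Nov 24 2026.
Last Tuesday of December 2026: Dec 29 2026.
Last Tuesday of January 2027: Jan 26 2027.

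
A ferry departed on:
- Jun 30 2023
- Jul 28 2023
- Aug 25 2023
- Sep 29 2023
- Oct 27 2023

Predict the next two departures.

Nov 24 2023, Dec 29 2023

All Fridays; the gaps (28, 28, 35, 28) vary with month length.
This is the last Friday of each month.
November 2023 ends with Friday Nov 24 2023.
December 2023 ends with Friday Dec 29 2023.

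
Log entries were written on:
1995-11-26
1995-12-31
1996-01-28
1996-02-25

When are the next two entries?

Every date is a Sunday; gaps 35, 28, 28 days.
Each is the last Sunday of its month (at least one falls on the 29th or later, ruling out '4th Sunday').
March 1996 ends with Sunday 1996-03-31.
April 1996 ends with Sunday 1996-04-28.

1996-03-31, 1996-04-28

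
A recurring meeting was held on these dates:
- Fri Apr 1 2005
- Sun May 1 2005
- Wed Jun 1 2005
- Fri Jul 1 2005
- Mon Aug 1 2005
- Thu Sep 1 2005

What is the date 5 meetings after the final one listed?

Wed Feb 1 2006

The day-of-month is always 1 (30, 31, 30, 31, 31 days between events).
So this recurs on the 1st of each month.
October 2005: Sat Oct 1 2005.
November 2005: Tue Nov 1 2005.
December 2005: Thu Dec 1 2005.
January 2006: Sun Jan 1 2006.
February 2006: Wed Feb 1 2006.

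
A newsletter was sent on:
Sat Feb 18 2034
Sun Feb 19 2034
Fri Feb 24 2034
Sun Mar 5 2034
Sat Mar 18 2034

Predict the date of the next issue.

Tue Apr 4 2034

Gaps: 1, 5, 9, 13 days — each gap is 4 larger than the previous one.
Next gap: 17 days. Sat Mar 18 2034 + 17 days = Tue Apr 4 2034.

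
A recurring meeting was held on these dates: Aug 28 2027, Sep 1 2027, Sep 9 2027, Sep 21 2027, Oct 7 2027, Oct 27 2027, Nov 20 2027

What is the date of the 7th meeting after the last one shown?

Gaps: 4, 8, 12, 16, 20, 24 days — each gap is 4 larger than the previous one.
Next gap: 28 days. Nov 20 2027 + 28 days = Dec 18 2027.
Next gap: 32 days. Dec 18 2027 + 32 days = Jan 19 2028.
Next gap: 36 days. Jan 19 2028 + 36 days = Feb 24 2028.
Next gap: 40 days. Feb 24 2028 + 40 days = Apr 4 2028.
Next gap: 44 days. Apr 4 2028 + 44 days = May 18 2028.
Next gap: 48 days. May 18 2028 + 48 days = Jul 5 2028.
Next gap: 52 days. Jul 5 2028 + 52 days = Aug 26 2028.

Aug 26 2028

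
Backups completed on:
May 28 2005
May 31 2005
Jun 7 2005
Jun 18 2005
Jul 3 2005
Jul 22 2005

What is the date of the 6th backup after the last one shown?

Gaps: 3, 7, 11, 15, 19 days — each gap is 4 larger than the previous one.
Next gap: 23 days. Jul 22 2005 + 23 days = Aug 14 2005.
Next gap: 27 days. Aug 14 2005 + 27 days = Sep 10 2005.
Next gap: 31 days. Sep 10 2005 + 31 days = Oct 11 2005.
Next gap: 35 days. Oct 11 2005 + 35 days = Nov 15 2005.
Next gap: 39 days. Nov 15 2005 + 39 days = Dec 24 2005.
Next gap: 43 days. Dec 24 2005 + 43 days = Feb 5 2006.

Feb 5 2006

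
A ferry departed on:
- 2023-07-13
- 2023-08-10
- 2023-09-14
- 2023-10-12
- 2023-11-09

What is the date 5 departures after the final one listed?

2024-04-11

Gaps: 28, 35, 28, 28 days — a mix of 28 and 35. Every date is a Thursday.
Each is the 2nd Thursday of its month.
December 2023 — 2nd Thursday is 2023-12-14.
January 2024 — 2nd Thursday is 2024-01-11.
February 2024 — 2nd Thursday is 2024-02-08.
March 2024 — 2nd Thursday is 2024-03-14.
April 2024 — 2nd Thursday is 2024-04-11.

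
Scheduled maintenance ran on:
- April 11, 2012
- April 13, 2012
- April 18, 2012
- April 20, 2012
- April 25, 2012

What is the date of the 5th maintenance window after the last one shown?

Every event lands on a Wednesday or Friday (gaps cycle 2, 5, 2, 5).
So the schedule is: every Wednesday and Friday.
The following Friday is April 27, 2012.
Next Wednesday: May 2, 2012.
The following Friday is May 4, 2012.
Next Wednesday: May 9, 2012.
Next Friday: May 11, 2012.

May 11, 2012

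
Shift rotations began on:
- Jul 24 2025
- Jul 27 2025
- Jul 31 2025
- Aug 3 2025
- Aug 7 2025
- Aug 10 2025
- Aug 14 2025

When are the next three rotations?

The gap pattern 3, 4, 3, 4, 3, 4 repeats every 2 events.
These are the Thursdays and Sundays of each week.
The following Sunday is Aug 17 2025.
The following Thursday is Aug 21 2025.
Next Sunday: Aug 24 2025.

Aug 17 2025, Aug 21 2025, Aug 24 2025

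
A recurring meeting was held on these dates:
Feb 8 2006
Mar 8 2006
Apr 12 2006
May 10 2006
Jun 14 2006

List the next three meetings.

Gaps: 28, 35, 28, 35 days — a mix of 28 and 35. Every date is a Wednesday.
Each is the 2nd Wednesday of its month.
July 2006 — 2nd Wednesday is Jul 12 2006.
2nd Wednesday of August 2006: Aug 9 2006.
2nd Wednesday of September 2006: Sep 13 2006.

Jul 12 2006, Aug 9 2006, Sep 13 2006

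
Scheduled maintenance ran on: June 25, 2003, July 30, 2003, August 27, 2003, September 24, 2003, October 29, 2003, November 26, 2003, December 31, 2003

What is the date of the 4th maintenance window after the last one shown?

April 28, 2004

Every date is a Wednesday; gaps 35, 28, 28, 35, 28, 35 days.
Each is the last Wednesday of its month (at least one falls on the 29th or later, ruling out '4th Wednesday').
Last Wednesday of January 2004: January 28, 2004.
February 2004 ends with Wednesday February 25, 2004.
Last Wednesday of March 2004: March 31, 2004.
Last Wednesday of April 2004: April 28, 2004.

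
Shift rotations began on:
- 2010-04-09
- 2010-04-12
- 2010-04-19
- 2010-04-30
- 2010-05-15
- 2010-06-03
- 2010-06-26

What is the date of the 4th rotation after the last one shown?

2010-11-05

The spacing grows by 4 each time: 3, 7, 11, 15, 19, 23 days.
Next gap: 27 days. 2010-06-26 + 27 days = 2010-07-23.
Next gap: 31 days. 2010-07-23 + 31 days = 2010-08-23.
Next gap: 35 days. 2010-08-23 + 35 days = 2010-09-27.
Next gap: 39 days. 2010-09-27 + 39 days = 2010-11-05.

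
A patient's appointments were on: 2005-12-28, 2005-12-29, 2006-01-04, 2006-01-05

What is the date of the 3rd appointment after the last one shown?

The gap pattern 1, 6, 1 repeats every 2 events.
These are the Wednesdays and Thursdays of each week.
The following Wednesday is 2006-01-11.
Next Thursday: 2006-01-12.
Next Wednesday: 2006-01-18.

2006-01-18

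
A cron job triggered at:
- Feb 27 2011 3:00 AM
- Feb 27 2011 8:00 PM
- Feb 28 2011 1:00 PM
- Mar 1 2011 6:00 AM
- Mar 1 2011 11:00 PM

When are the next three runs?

Spacing: 17, 17, 17, 17 h — constant 17 h.
Mar 1 2011 11:00 PM + 17 h = Mar 2 2011 4:00 PM.
Mar 2 2011 4:00 PM + 17 h = Mar 3 2011 9:00 AM.
Mar 3 2011 9:00 AM + 17 h = Mar 4 2011 2:00 AM.

Mar 2 2011 4:00 PM, Mar 3 2011 9:00 AM, Mar 4 2011 2:00 AM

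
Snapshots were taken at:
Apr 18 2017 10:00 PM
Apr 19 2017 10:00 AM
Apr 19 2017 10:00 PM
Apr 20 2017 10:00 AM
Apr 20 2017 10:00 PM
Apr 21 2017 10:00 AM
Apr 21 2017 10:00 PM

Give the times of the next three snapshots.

Spacing: 12, 12, 12, 12, 12, 12 h — constant 12 h.
Apr 21 2017 10:00 PM + 12 h = Apr 22 2017 10:00 AM.
Apr 22 2017 10:00 AM + 12 h = Apr 22 2017 10:00 PM.
Apr 22 2017 10:00 PM + 12 h = Apr 23 2017 10:00 AM.

Apr 22 2017 10:00 AM, Apr 22 2017 10:00 PM, Apr 23 2017 10:00 AM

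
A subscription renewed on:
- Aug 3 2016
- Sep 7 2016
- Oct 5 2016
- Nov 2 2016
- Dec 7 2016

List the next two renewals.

Gaps: 35, 28, 28, 35 days — a mix of 28 and 35. Every date is a Wednesday.
Each is the 1st Wednesday of its month.
1st Wednesday of January 2017: Jan 4 2017.
February 2017 — 1st Wednesday is Feb 1 2017.

Jan 4 2017, Feb 1 2017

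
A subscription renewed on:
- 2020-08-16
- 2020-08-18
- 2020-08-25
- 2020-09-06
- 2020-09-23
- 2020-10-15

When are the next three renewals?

Intervals are 2, 7, 12, 17, 22 days — an arithmetic progression with common difference 5.
Next gap: 27 days. 2020-10-15 + 27 days = 2020-11-11.
Next gap: 32 days. 2020-11-11 + 32 days = 2020-12-13.
Next gap: 37 days. 2020-12-13 + 37 days = 2021-01-19.

2020-11-11, 2020-12-13, 2021-01-19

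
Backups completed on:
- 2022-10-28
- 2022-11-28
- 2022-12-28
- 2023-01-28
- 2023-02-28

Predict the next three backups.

2023-03-28, 2023-04-28, 2023-05-28

The day-of-month is always 28 (31, 30, 31, 31 days between events).
So this recurs on the 28th of each month.
March 2023: 2023-03-28.
Next: April 2023 → 2023-04-28.
May 2023: 2023-05-28.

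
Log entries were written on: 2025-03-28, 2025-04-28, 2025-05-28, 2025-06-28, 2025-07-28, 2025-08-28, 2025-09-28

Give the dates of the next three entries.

The day-of-month is always 28 (31, 30, 31, 30, 31, 31 days between events).
So this recurs on the 28th of each month.
Next: October 2025 → 2025-10-28.
Next: November 2025 → 2025-11-28.
Next: December 2025 → 2025-12-28.

2025-10-28, 2025-11-28, 2025-12-28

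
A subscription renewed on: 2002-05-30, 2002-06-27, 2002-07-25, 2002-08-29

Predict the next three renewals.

2002-09-26, 2002-10-31, 2002-11-28

All Thursdays; the gaps (28, 28, 35) vary with month length.
This is the last Thursday of each month.
September 2002 ends with Thursday 2002-09-26.
October 2002 ends with Thursday 2002-10-31.
Last Thursday of November 2002: 2002-11-28.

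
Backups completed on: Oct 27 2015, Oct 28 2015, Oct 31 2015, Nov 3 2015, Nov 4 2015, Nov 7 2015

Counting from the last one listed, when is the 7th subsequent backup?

The gap pattern 1, 3, 3, 1, 3 repeats every 3 events.
These are the Tuesdays, Wednesdays and Saturdays of each week.
The following Tuesday is Nov 10 2015.
The following Wednesday is Nov 11 2015.
The following Saturday is Nov 14 2015.
Next Tuesday: Nov 17 2015.
Next Wednesday: Nov 18 2015.
The following Saturday is Nov 21 2015.
The following Tuesday is Nov 24 2015.

Nov 24 2015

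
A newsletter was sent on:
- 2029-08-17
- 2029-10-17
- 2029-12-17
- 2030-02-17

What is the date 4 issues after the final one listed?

2030-10-17

Each date is the 17th; the gaps (61, 61, 62) track the month lengths.
The rule is the 17th of every 2 months.
April 2030: 2030-04-17.
Next: June 2030 → 2030-06-17.
Next: August 2030 → 2030-08-17.
Next: October 2030 → 2030-10-17.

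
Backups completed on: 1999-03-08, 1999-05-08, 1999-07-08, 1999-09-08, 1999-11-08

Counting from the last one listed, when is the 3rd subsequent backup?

Gaps: 61, 61, 62, 61 days — not constant. Every event is on the 8th of the month.
Pattern: the 8th of every 2 months.
Next: January 2000 → 2000-01-08.
Next: March 2000 → 2000-03-08.
Next: May 2000 → 2000-05-08.

2000-05-08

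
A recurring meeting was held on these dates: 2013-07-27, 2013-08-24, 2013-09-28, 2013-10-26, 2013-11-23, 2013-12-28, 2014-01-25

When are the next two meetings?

2014-02-22, 2014-03-22

All dates are Saturdays, 28, 35, 28, 28, 35, 28 days apart.
Specifically, the 4th Saturday of each month.
February 2014 — 4th Saturday is 2014-02-22.
4th Saturday of March 2014: 2014-03-22.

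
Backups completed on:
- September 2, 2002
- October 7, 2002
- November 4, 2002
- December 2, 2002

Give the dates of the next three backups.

January 6, 2003; February 3, 2003; March 3, 2003

These are Mondays at 28- or 35-day spacing (35, 28, 28).
The pattern: 1st Monday of the month.
January 2003 — 1st Monday is January 6, 2003.
February 2003 — 1st Monday is February 3, 2003.
1st Monday of March 2003: March 3, 2003.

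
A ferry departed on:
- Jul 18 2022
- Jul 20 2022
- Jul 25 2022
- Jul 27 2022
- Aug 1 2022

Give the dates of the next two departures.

Aug 3 2022, Aug 8 2022

Gaps: 2, 5, 2, 5 days — not constant, but cyclic with period 2.
The events fall on every Monday and Wednesday.
The following Wednesday is Aug 3 2022.
The following Monday is Aug 8 2022.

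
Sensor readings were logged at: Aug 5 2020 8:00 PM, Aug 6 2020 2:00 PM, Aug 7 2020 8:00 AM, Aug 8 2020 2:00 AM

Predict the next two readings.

Gaps: 18, 18, 18 hours — each event is 18 hours after the previous one.
Aug 8 2020 2:00 AM + 18 h = Aug 8 2020 8:00 PM.
Aug 8 2020 8:00 PM + 18 h = Aug 9 2020 2:00 PM.

Aug 8 2020 8:00 PM, Aug 9 2020 2:00 PM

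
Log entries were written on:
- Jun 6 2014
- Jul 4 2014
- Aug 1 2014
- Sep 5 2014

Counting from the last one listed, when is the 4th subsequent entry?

Jan 2 2015

These are Fridays at 28- or 35-day spacing (28, 28, 35).
The pattern: 1st Friday of the month.
1st Friday of October 2014: Oct 3 2014.
1st Friday of November 2014: Nov 7 2014.
1st Friday of December 2014: Dec 5 2014.
January 2015 — 1st Friday is Jan 2 2015.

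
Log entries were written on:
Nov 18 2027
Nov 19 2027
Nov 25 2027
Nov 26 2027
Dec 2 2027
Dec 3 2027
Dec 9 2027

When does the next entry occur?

Every event lands on a Thursday or Friday (gaps cycle 1, 6, 1, 6, 1, 6).
So the schedule is: every Thursday and Friday.
Next Friday: Dec 10 2027.

Dec 10 2027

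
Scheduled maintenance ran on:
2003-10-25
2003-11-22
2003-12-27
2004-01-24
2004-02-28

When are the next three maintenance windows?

Gaps: 28, 35, 28, 35 days — a mix of 28 and 35. Every date is a Saturday.
Each is the 4th Saturday of its month.
4th Saturday of March 2004: 2004-03-27.
4th Saturday of April 2004: 2004-04-24.
4th Saturday of May 2004: 2004-05-22.

2004-03-27, 2004-04-24, 2004-05-22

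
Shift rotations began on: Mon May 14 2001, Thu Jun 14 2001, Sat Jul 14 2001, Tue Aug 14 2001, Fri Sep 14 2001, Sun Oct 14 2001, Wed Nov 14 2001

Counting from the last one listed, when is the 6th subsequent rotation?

Gaps: 31, 30, 31, 31, 30, 31 days — not constant. Every event is on the 14th of the month.
Pattern: the 14th of each month.
December 2001: Fri Dec 14 2001.
Next: January 2002 → Mon Jan 14 2002.
Next: February 2002 → Thu Feb 14 2002.
Next: March 2002 → Thu Mar 14 2002.
April 2002: Sun Apr 14 2002.
May 2002: Tue May 14 2002.

Tue May 14 2002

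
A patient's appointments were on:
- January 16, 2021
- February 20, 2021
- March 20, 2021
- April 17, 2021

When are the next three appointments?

Gaps: 35, 28, 28 days — a mix of 28 and 35. Every date is a Saturday.
Each is the 3rd Saturday of its month.
May 2021 — 3rd Saturday is May 15, 2021.
June 2021 — 3rd Saturday is June 19, 2021.
3rd Saturday of July 2021: July 17, 2021.

May 15, 2021; June 19, 2021; July 17, 2021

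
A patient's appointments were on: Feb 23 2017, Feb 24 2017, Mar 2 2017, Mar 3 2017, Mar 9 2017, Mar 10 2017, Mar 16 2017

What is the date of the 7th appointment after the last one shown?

Apr 7 2017

The gap pattern 1, 6, 1, 6, 1, 6 repeats every 2 events.
These are the Thursdays and Fridays of each week.
The following Friday is Mar 17 2017.
Next Thursday: Mar 23 2017.
The following Friday is Mar 24 2017.
The following Thursday is Mar 30 2017.
The following Friday is Mar 31 2017.
The following Thursday is Apr 6 2017.
The following Friday is Apr 7 2017.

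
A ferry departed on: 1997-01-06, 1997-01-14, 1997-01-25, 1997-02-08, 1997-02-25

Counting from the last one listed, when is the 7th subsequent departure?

1997-09-16

The spacing grows by 3 each time: 8, 11, 14, 17 days.
Next gap: 20 days. 1997-02-25 + 20 days = 1997-03-17.
Next gap: 23 days. 1997-03-17 + 23 days = 1997-04-09.
Next gap: 26 days. 1997-04-09 + 26 days = 1997-05-05.
Next gap: 29 days. 1997-05-05 + 29 days = 1997-06-03.
Next gap: 32 days. 1997-06-03 + 32 days = 1997-07-05.
Next gap: 35 days. 1997-07-05 + 35 days = 1997-08-09.
Next gap: 38 days. 1997-08-09 + 38 days = 1997-09-16.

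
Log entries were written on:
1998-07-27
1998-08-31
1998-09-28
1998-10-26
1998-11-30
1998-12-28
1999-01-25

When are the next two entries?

1999-02-22, 1999-03-29

Every date is a Monday; gaps 35, 28, 28, 35, 28, 28 days.
Each is the last Monday of its month (at least one falls on the 29th or later, ruling out '4th Monday').
Last Monday of February 1999: 1999-02-22.
March 1999 ends with Monday 1999-03-29.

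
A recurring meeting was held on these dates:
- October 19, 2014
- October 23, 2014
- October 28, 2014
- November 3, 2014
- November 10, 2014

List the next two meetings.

Gaps: 4, 5, 6, 7 days — each gap is 1 larger than the previous one.
Next gap: 8 days. November 10, 2014 + 8 days = November 18, 2014.
Next gap: 9 days. November 18, 2014 + 9 days = November 27, 2014.

November 18, 2014; November 27, 2014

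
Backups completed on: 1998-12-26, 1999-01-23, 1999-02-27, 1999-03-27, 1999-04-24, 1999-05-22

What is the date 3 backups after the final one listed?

All dates are Saturdays, 28, 35, 28, 28, 28 days apart.
Specifically, the 4th Saturday of each month.
4th Saturday of June 1999: 1999-06-26.
4th Saturday of July 1999: 1999-07-24.
4th Saturday of August 1999: 1999-08-28.

1999-08-28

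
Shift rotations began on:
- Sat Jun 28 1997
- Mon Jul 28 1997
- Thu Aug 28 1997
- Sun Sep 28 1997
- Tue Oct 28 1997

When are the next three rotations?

Fri Nov 28 1997, Sun Dec 28 1997, Wed Jan 28 1998

Each date is the 28th; the gaps (30, 31, 31, 30) track the month lengths.
The rule is the 28th of each month.
Next: November 1997 → Fri Nov 28 1997.
Next: December 1997 → Sun Dec 28 1997.
Next: January 1998 → Wed Jan 28 1998.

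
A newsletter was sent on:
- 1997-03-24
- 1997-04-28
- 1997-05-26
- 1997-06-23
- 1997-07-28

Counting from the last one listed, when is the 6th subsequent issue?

1998-01-26

All dates are Mondays, 35, 28, 28, 35 days apart.
Specifically, the 4th Monday of each month.
August 1997 — 4th Monday is 1997-08-25.
September 1997 — 4th Monday is 1997-09-22.
October 1997 — 4th Monday is 1997-10-27.
4th Monday of November 1997: 1997-11-24.
4th Monday of December 1997: 1997-12-22.
4th Monday of January 1998: 1998-01-26.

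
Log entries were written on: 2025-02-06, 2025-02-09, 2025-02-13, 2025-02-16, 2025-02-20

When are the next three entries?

2025-02-23, 2025-02-27, 2025-03-02

Every event lands on a Thursday or Sunday (gaps cycle 3, 4, 3, 4).
So the schedule is: every Thursday and Sunday.
Next Sunday: 2025-02-23.
The following Thursday is 2025-02-27.
Next Sunday: 2025-03-02.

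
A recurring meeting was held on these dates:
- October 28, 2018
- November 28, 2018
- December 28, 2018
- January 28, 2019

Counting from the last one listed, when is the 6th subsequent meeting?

July 28, 2019

Each date is the 28th; the gaps (31, 30, 31) track the month lengths.
The rule is the 28th of each month.
February 2019: February 28, 2019.
March 2019: March 28, 2019.
Next: April 2019 → April 28, 2019.
Next: May 2019 → May 28, 2019.
June 2019: June 28, 2019.
July 2019: July 28, 2019.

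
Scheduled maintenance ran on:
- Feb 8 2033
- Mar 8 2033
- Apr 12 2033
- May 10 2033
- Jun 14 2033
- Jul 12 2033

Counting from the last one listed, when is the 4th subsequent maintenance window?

Nov 8 2033

Gaps: 28, 35, 28, 35, 28 days — a mix of 28 and 35. Every date is a Tuesday.
Each is the 2nd Tuesday of its month.
2nd Tuesday of August 2033: Aug 9 2033.
September 2033 — 2nd Tuesday is Sep 13 2033.
2nd Tuesday of October 2033: Oct 11 2033.
November 2033 — 2nd Tuesday is Nov 8 2033.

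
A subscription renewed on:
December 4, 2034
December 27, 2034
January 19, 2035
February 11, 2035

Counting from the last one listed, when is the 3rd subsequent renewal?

The spacing is 23, 23, 23 days — always 23 days.
February 11, 2035 + 23 days = March 6, 2035.
March 6, 2035 + 23 days = March 29, 2035.
March 29, 2035 + 23 days = April 21, 2035.

April 21, 2035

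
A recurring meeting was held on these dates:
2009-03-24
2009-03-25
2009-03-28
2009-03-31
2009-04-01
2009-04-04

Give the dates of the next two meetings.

2009-04-07, 2009-04-08

Gaps: 1, 3, 3, 1, 3 days — not constant, but cyclic with period 3.
The events fall on every Tuesday, Wednesday and Saturday.
Next Tuesday: 2009-04-07.
Next Wednesday: 2009-04-08.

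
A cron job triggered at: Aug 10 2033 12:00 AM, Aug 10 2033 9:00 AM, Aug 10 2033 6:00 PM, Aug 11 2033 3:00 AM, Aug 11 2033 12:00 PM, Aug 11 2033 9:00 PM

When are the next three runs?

Gaps: 9, 9, 9, 9, 9 hours — each event is 9 hours after the previous one.
Aug 11 2033 9:00 PM + 9 h = Aug 12 2033 6:00 AM.
Aug 12 2033 6:00 AM + 9 h = Aug 12 2033 3:00 PM.
Aug 12 2033 3:00 PM + 9 h = Aug 13 2033 12:00 AM.

Aug 12 2033 6:00 AM, Aug 12 2033 3:00 PM, Aug 13 2033 12:00 AM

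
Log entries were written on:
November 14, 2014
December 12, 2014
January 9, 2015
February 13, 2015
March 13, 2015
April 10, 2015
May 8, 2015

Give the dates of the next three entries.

June 12, 2015; July 10, 2015; August 14, 2015

These are Fridays at 28- or 35-day spacing (28, 28, 35, 28, 28, 28).
The pattern: 2nd Friday of the month.
June 2015 — 2nd Friday is June 12, 2015.
July 2015 — 2nd Friday is July 10, 2015.
2nd Friday of August 2015: August 14, 2015.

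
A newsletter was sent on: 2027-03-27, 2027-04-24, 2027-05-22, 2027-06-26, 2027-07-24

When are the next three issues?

2027-08-28, 2027-09-25, 2027-10-23

These are Saturdays at 28- or 35-day spacing (28, 28, 35, 28).
The pattern: 4th Saturday of the month.
4th Saturday of August 2027: 2027-08-28.
September 2027 — 4th Saturday is 2027-09-25.
October 2027 — 4th Saturday is 2027-10-23.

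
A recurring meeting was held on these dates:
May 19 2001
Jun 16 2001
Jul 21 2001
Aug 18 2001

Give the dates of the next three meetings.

Sep 15 2001, Oct 20 2001, Nov 17 2001

Gaps: 28, 35, 28 days — a mix of 28 and 35. Every date is a Saturday.
Each is the 3rd Saturday of its month.
3rd Saturday of September 2001: Sep 15 2001.
October 2001 — 3rd Saturday is Oct 20 2001.
3rd Saturday of November 2001: Nov 17 2001.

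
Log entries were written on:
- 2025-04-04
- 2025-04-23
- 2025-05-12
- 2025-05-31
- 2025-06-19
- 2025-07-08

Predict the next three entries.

2025-07-27, 2025-08-15, 2025-09-03

Gaps between consecutive events: 19, 19, 19, 19, 19 days — a constant 19-day interval.
2025-07-08 + 19 days = 2025-07-27.
2025-07-27 + 19 days = 2025-08-15.
2025-08-15 + 19 days = 2025-09-03.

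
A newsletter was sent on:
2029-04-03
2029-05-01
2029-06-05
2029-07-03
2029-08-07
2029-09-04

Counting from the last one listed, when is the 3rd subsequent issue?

Gaps: 28, 35, 28, 35, 28 days — a mix of 28 and 35. Every date is a Tuesday.
Each is the 1st Tuesday of its month.
October 2029 — 1st Tuesday is 2029-10-02.
November 2029 — 1st Tuesday is 2029-11-06.
1st Tuesday of December 2029: 2029-12-04.

2029-12-04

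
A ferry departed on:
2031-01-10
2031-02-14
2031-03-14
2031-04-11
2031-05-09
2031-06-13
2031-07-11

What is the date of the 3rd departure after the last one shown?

All dates are Fridays, 35, 28, 28, 28, 35, 28 days apart.
Specifically, the 2nd Friday of each month.
August 2031 — 2nd Friday is 2031-08-08.
2nd Friday of September 2031: 2031-09-12.
October 2031 — 2nd Friday is 2031-10-10.

2031-10-10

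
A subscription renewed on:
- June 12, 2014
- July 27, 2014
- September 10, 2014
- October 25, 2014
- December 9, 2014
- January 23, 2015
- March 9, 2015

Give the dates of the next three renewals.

The spacing is 45, 45, 45, 45, 45, 45 days — always 45 days.
March 9, 2015 + 45 days = April 23, 2015.
April 23, 2015 + 45 days = June 7, 2015.
June 7, 2015 + 45 days = July 22, 2015.

April 23, 2015; June 7, 2015; July 22, 2015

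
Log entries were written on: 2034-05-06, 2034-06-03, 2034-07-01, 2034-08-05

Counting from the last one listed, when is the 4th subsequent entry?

2034-12-02

Gaps: 28, 28, 35 days — a mix of 28 and 35. Every date is a Saturday.
Each is the 1st Saturday of its month.
1st Saturday of September 2034: 2034-09-02.
October 2034 — 1st Saturday is 2034-10-07.
November 2034 — 1st Saturday is 2034-11-04.
1st Saturday of December 2034: 2034-12-02.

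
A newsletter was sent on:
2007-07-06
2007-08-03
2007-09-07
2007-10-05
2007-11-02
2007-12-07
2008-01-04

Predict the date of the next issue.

These are Fridays at 28- or 35-day spacing (28, 35, 28, 28, 35, 28).
The pattern: 1st Friday of the month.
1st Friday of February 2008: 2008-02-01.

2008-02-01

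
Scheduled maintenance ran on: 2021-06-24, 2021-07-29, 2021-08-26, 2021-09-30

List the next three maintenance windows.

All Thursdays; the gaps (35, 28, 35) vary with month length.
This is the last Thursday of each month.
Last Thursday of October 2021: 2021-10-28.
Last Thursday of November 2021: 2021-11-25.
December 2021 ends with Thursday 2021-12-30.

2021-10-28, 2021-11-25, 2021-12-30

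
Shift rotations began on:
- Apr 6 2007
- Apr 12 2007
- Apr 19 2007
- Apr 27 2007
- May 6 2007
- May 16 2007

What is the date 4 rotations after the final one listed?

Gaps: 6, 7, 8, 9, 10 days — each gap is 1 larger than the previous one.
Next gap: 11 days. May 16 2007 + 11 days = May 27 2007.
Next gap: 12 days. May 27 2007 + 12 days = Jun 8 2007.
Next gap: 13 days. Jun 8 2007 + 13 days = Jun 21 2007.
Next gap: 14 days. Jun 21 2007 + 14 days = Jul 5 2007.

Jul 5 2007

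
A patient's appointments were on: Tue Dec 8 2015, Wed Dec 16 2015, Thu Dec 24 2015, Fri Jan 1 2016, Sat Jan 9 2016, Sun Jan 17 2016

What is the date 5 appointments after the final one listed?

Fri Feb 26 2016

The spacing is 8, 8, 8, 8, 8 days — always 8 days.
Sun Jan 17 2016 + 8 days = Mon Jan 25 2016.
Mon Jan 25 2016 + 8 days = Tue Feb 2 2016.
Tue Feb 2 2016 + 8 days = Wed Feb 10 2016.
Wed Feb 10 2016 + 8 days = Thu Feb 18 2016.
Thu Feb 18 2016 + 8 days = Fri Feb 26 2016.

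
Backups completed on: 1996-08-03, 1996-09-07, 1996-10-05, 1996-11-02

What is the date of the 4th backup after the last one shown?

1997-03-01

All dates are Saturdays, 35, 28, 28 days apart.
Specifically, the 1st Saturday of each month.
December 1996 — 1st Saturday is 1996-12-07.
1st Saturday of January 1997: 1997-01-04.
1st Saturday of February 1997: 1997-02-01.
March 1997 — 1st Saturday is 1997-03-01.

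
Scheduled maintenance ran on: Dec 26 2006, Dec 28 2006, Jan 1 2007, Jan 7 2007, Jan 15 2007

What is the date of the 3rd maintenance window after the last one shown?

Feb 20 2007

The spacing grows by 2 each time: 2, 4, 6, 8 days.
Next gap: 10 days. Jan 15 2007 + 10 days = Jan 25 2007.
Next gap: 12 days. Jan 25 2007 + 12 days = Feb 6 2007.
Next gap: 14 days. Feb 6 2007 + 14 days = Feb 20 2007.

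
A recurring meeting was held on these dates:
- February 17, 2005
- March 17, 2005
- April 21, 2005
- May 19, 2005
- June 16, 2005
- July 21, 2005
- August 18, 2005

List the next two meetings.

September 15, 2005; October 20, 2005

Gaps: 28, 35, 28, 28, 35, 28 days — a mix of 28 and 35. Every date is a Thursday.
Each is the 3rd Thursday of its month.
3rd Thursday of September 2005: September 15, 2005.
October 2005 — 3rd Thursday is October 20, 2005.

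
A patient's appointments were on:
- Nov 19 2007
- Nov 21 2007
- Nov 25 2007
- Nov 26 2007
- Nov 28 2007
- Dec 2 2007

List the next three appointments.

Dec 3 2007, Dec 5 2007, Dec 9 2007

The gap pattern 2, 4, 1, 2, 4 repeats every 3 events.
These are the Mondays, Wednesdays and Sundays of each week.
Next Monday: Dec 3 2007.
Next Wednesday: Dec 5 2007.
Next Sunday: Dec 9 2007.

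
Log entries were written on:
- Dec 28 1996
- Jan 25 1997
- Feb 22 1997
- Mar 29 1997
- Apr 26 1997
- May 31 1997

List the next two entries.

Jun 28 1997, Jul 26 1997

These are Saturdays with 28, 28, 35, 28, 35-day gaps.
Each is the final Saturday of its month — Mar 29 1997 is past the 28th, so '4th Saturday' doesn't fit.
June 1997 ends with Saturday Jun 28 1997.
Last Saturday of July 1997: Jul 26 1997.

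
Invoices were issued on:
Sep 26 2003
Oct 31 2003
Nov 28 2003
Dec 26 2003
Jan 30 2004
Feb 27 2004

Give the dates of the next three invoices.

Mar 26 2004, Apr 30 2004, May 28 2004

Every date is a Friday; gaps 35, 28, 28, 35, 28 days.
Each is the last Friday of its month (at least one falls on the 29th or later, ruling out '4th Friday').
March 2004 ends with Friday Mar 26 2004.
April 2004 ends with Friday Apr 30 2004.
May 2004 ends with Friday May 28 2004.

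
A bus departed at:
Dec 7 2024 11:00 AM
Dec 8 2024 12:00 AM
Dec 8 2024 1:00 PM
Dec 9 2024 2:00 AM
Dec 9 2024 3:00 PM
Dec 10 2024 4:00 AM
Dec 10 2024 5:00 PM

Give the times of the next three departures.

The interval is a steady 13 hours (13, 13, 13, 13, 13, 13).
Dec 10 2024 5:00 PM + 13 h = Dec 11 2024 6:00 AM.
Dec 11 2024 6:00 AM + 13 h = Dec 11 2024 7:00 PM.
Dec 11 2024 7:00 PM + 13 h = Dec 12 2024 8:00 AM.

Dec 11 2024 6:00 AM, Dec 11 2024 7:00 PM, Dec 12 2024 8:00 AM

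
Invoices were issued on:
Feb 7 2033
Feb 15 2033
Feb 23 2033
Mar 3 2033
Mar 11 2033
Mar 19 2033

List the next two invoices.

Mar 27 2033, Apr 4 2033

The spacing is 8, 8, 8, 8, 8 days — always 8 days.
Mar 19 2033 + 8 days = Mar 27 2033.
Mar 27 2033 + 8 days = Apr 4 2033.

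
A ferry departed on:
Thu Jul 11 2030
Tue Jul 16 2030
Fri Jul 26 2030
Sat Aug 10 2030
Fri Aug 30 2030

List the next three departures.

The spacing grows by 5 each time: 5, 10, 15, 20 days.
Next gap: 25 days. Fri Aug 30 2030 + 25 days = Tue Sep 24 2030.
Next gap: 30 days. Tue Sep 24 2030 + 30 days = Thu Oct 24 2030.
Next gap: 35 days. Thu Oct 24 2030 + 35 days = Thu Nov 28 2030.

Tue Sep 24 2030, Thu Oct 24 2030, Thu Nov 28 2030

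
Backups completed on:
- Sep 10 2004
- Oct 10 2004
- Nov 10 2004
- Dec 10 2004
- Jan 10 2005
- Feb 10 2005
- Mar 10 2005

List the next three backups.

Apr 10 2005, May 10 2005, Jun 10 2005

The day-of-month is always 10 (30, 31, 30, 31, 31, 28 days between events).
So this recurs on the 10th of each month.
Next: April 2005 → Apr 10 2005.
Next: May 2005 → May 10 2005.
June 2005: Jun 10 2005.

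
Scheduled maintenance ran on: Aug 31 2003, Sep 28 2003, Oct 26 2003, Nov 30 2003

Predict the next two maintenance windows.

These are Sundays with 28, 28, 35-day gaps.
Each is the final Sunday of its month — Aug 31 2003 is past the 28th, so '4th Sunday' doesn't fit.
December 2003 ends with Sunday Dec 28 2003.
Last Sunday of January 2004: Jan 25 2004.

Dec 28 2003, Jan 25 2004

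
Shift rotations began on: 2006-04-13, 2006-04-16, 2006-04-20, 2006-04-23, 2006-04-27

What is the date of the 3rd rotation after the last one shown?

Every event lands on a Thursday or Sunday (gaps cycle 3, 4, 3, 4).
So the schedule is: every Thursday and Sunday.
Next Sunday: 2006-04-30.
Next Thursday: 2006-05-04.
Next Sunday: 2006-05-07.

2006-05-07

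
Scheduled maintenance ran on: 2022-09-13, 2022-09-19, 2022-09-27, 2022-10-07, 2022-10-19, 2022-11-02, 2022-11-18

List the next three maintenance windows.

2022-12-06, 2022-12-26, 2023-01-17

Intervals are 6, 8, 10, 12, 14, 16 days — an arithmetic progression with common difference 2.
Next gap: 18 days. 2022-11-18 + 18 days = 2022-12-06.
Next gap: 20 days. 2022-12-06 + 20 days = 2022-12-26.
Next gap: 22 days. 2022-12-26 + 22 days = 2023-01-17.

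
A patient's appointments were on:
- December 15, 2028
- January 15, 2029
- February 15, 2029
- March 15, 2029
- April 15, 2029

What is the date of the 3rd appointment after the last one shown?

The day-of-month is always 15 (31, 31, 28, 31 days between events).
So this recurs on the 15th of each month.
May 2029: May 15, 2029.
Next: June 2029 → June 15, 2029.
July 2029: July 15, 2029.

July 15, 2029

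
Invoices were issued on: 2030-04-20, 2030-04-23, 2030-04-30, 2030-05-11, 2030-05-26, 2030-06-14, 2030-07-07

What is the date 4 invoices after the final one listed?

2030-11-16

The spacing grows by 4 each time: 3, 7, 11, 15, 19, 23 days.
Next gap: 27 days. 2030-07-07 + 27 days = 2030-08-03.
Next gap: 31 days. 2030-08-03 + 31 days = 2030-09-03.
Next gap: 35 days. 2030-09-03 + 35 days = 2030-10-08.
Next gap: 39 days. 2030-10-08 + 39 days = 2030-11-16.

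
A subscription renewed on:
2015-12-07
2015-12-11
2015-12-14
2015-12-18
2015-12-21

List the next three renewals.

Gaps: 4, 3, 4, 3 days — not constant, but cyclic with period 2.
The events fall on every Monday and Friday.
Next Friday: 2015-12-25.
Next Monday: 2015-12-28.
Next Friday: 2016-01-01.

2015-12-25, 2015-12-28, 2016-01-01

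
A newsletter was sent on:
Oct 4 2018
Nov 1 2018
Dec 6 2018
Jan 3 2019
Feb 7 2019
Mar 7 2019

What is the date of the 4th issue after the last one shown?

Jul 4 2019

Gaps: 28, 35, 28, 35, 28 days — a mix of 28 and 35. Every date is a Thursday.
Each is the 1st Thursday of its month.
April 2019 — 1st Thursday is Apr 4 2019.
1st Thursday of May 2019: May 2 2019.
June 2019 — 1st Thursday is Jun 6 2019.
July 2019 — 1st Thursday is Jul 4 2019.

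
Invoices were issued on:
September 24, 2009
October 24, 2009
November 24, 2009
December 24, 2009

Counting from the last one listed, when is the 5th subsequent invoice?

May 24, 2010

Gaps: 30, 31, 30 days — not constant. Every event is on the 24th of the month.
Pattern: the 24th of each month.
January 2010: January 24, 2010.
Next: February 2010 → February 24, 2010.
Next: March 2010 → March 24, 2010.
Next: April 2010 → April 24, 2010.
May 2010: May 24, 2010.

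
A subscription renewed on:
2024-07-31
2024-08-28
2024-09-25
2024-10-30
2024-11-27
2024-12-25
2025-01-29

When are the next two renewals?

All Wednesdays; the gaps (28, 28, 35, 28, 28, 35) vary with month length.
This is the last Wednesday of each month.
February 2025 ends with Wednesday 2025-02-26.
Last Wednesday of March 2025: 2025-03-26.

2025-02-26, 2025-03-26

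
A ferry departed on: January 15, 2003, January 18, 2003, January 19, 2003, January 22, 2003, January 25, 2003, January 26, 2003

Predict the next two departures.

January 29, 2003; February 1, 2003

The gap pattern 3, 1, 3, 3, 1 repeats every 3 events.
These are the Wednesdays, Saturdays and Sundays of each week.
Next Wednesday: January 29, 2003.
The following Saturday is February 1, 2003.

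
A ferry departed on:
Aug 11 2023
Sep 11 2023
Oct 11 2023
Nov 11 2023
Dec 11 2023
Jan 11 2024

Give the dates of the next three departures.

Feb 11 2024, Mar 11 2024, Apr 11 2024

Gaps: 31, 30, 31, 30, 31 days — not constant. Every event is on the 11th of the month.
Pattern: the 11th of each month.
Next: February 2024 → Feb 11 2024.
March 2024: Mar 11 2024.
April 2024: Apr 11 2024.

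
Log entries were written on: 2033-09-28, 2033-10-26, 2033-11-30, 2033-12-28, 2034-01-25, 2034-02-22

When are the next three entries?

2034-03-29, 2034-04-26, 2034-05-31

Every date is a Wednesday; gaps 28, 35, 28, 28, 28 days.
Each is the last Wednesday of its month (at least one falls on the 29th or later, ruling out '4th Wednesday').
March 2034 ends with Wednesday 2034-03-29.
Last Wednesday of April 2034: 2034-04-26.
Last Wednesday of May 2034: 2034-05-31.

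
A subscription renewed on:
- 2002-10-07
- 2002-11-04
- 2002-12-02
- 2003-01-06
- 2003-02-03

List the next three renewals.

2003-03-03, 2003-04-07, 2003-05-05

Gaps: 28, 28, 35, 28 days — a mix of 28 and 35. Every date is a Monday.
Each is the 1st Monday of its month.
March 2003 — 1st Monday is 2003-03-03.
1st Monday of April 2003: 2003-04-07.
May 2003 — 1st Monday is 2003-05-05.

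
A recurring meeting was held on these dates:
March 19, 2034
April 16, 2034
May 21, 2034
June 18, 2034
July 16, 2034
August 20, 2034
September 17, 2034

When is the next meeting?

All dates are Sundays, 28, 35, 28, 28, 35, 28 days apart.
Specifically, the 3rd Sunday of each month.
3rd Sunday of October 2034: October 15, 2034.

October 15, 2034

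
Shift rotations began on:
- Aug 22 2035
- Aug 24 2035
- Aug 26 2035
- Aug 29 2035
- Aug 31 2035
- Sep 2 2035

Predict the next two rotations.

Sep 5 2035, Sep 7 2035

Every event lands on a Wednesday or Friday or Sunday (gaps cycle 2, 2, 3, 2, 2).
So the schedule is: every Wednesday, Friday and Sunday.
The following Wednesday is Sep 5 2035.
Next Friday: Sep 7 2035.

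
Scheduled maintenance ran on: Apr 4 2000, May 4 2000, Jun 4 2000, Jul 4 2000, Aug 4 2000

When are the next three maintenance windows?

Sep 4 2000, Oct 4 2000, Nov 4 2000

Each date is the 4th; the gaps (30, 31, 30, 31) track the month lengths.
The rule is the 4th of each month.
September 2000: Sep 4 2000.
Next: October 2000 → Oct 4 2000.
November 2000: Nov 4 2000.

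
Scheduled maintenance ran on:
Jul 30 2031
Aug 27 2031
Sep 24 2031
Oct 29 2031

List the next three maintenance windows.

Nov 26 2031, Dec 31 2031, Jan 28 2032

These are Wednesdays with 28, 28, 35-day gaps.
Each is the final Wednesday of its month — Jul 30 2031 is past the 28th, so '4th Wednesday' doesn't fit.
November 2031 ends with Wednesday Nov 26 2031.
December 2031 ends with Wednesday Dec 31 2031.
January 2032 ends with Wednesday Jan 28 2032.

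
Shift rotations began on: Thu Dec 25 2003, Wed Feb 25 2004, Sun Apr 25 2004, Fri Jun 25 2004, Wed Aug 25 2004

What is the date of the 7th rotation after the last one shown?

Tue Oct 25 2005

Each date is the 25th; the gaps (62, 60, 61, 61) track the month lengths.
The rule is the 25th of every 2 months.
Next: October 2004 → Mon Oct 25 2004.
December 2004: Sat Dec 25 2004.
February 2005: Fri Feb 25 2005.
Next: April 2005 → Mon Apr 25 2005.
Next: June 2005 → Sat Jun 25 2005.
August 2005: Thu Aug 25 2005.
October 2005: Tue Oct 25 2005.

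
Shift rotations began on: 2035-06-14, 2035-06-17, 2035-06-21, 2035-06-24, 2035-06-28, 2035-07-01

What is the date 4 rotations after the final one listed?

Every event lands on a Thursday or Sunday (gaps cycle 3, 4, 3, 4, 3).
So the schedule is: every Thursday and Sunday.
Next Thursday: 2035-07-05.
Next Sunday: 2035-07-08.
Next Thursday: 2035-07-12.
Next Sunday: 2035-07-15.

2035-07-15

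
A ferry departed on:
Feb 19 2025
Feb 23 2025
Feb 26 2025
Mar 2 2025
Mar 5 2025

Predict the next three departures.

Mar 9 2025, Mar 12 2025, Mar 16 2025

Gaps: 4, 3, 4, 3 days — not constant, but cyclic with period 2.
The events fall on every Wednesday and Sunday.
The following Sunday is Mar 9 2025.
The following Wednesday is Mar 12 2025.
The following Sunday is Mar 16 2025.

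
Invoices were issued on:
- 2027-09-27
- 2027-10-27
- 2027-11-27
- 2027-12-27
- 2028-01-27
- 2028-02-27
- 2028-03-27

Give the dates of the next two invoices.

Each date is the 27th; the gaps (30, 31, 30, 31, 31, 29) track the month lengths.
The rule is the 27th of each month.
April 2028: 2028-04-27.
May 2028: 2028-05-27.

2028-04-27, 2028-05-27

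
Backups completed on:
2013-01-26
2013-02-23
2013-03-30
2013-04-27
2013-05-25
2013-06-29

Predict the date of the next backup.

2013-07-27

All Saturdays; the gaps (28, 35, 28, 28, 35) vary with month length.
This is the last Saturday of each month.
July 2013 ends with Saturday 2013-07-27.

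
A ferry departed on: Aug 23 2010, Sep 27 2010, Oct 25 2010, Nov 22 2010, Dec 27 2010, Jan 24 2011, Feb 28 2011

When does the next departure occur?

Mar 28 2011

All dates are Mondays, 35, 28, 28, 35, 28, 35 days apart.
Specifically, the 4th Monday of each month.
March 2011 — 4th Monday is Mar 28 2011.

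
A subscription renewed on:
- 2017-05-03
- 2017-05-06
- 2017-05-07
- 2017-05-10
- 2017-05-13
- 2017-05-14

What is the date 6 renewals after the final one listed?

2017-05-28

Gaps: 3, 1, 3, 3, 1 days — not constant, but cyclic with period 3.
The events fall on every Wednesday, Saturday and Sunday.
Next Wednesday: 2017-05-17.
Next Saturday: 2017-05-20.
Next Sunday: 2017-05-21.
Next Wednesday: 2017-05-24.
The following Saturday is 2017-05-27.
Next Sunday: 2017-05-28.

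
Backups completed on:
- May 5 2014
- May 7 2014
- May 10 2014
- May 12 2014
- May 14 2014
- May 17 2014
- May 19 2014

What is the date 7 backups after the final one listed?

Jun 4 2014

Every event lands on a Monday or Wednesday or Saturday (gaps cycle 2, 3, 2, 2, 3, 2).
So the schedule is: every Monday, Wednesday and Saturday.
The following Wednesday is May 21 2014.
Next Saturday: May 24 2014.
The following Monday is May 26 2014.
The following Wednesday is May 28 2014.
The following Saturday is May 31 2014.
The following Monday is Jun 2 2014.
Next Wednesday: Jun 4 2014.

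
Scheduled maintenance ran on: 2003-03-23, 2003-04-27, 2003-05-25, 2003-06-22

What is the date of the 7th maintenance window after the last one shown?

2004-01-25

These are Sundays at 28- or 35-day spacing (35, 28, 28).
The pattern: 4th Sunday of the month.
July 2003 — 4th Sunday is 2003-07-27.
4th Sunday of August 2003: 2003-08-24.
4th Sunday of September 2003: 2003-09-28.
4th Sunday of October 2003: 2003-10-26.
November 2003 — 4th Sunday is 2003-11-23.
4th Sunday of December 2003: 2003-12-28.
January 2004 — 4th Sunday is 2004-01-25.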